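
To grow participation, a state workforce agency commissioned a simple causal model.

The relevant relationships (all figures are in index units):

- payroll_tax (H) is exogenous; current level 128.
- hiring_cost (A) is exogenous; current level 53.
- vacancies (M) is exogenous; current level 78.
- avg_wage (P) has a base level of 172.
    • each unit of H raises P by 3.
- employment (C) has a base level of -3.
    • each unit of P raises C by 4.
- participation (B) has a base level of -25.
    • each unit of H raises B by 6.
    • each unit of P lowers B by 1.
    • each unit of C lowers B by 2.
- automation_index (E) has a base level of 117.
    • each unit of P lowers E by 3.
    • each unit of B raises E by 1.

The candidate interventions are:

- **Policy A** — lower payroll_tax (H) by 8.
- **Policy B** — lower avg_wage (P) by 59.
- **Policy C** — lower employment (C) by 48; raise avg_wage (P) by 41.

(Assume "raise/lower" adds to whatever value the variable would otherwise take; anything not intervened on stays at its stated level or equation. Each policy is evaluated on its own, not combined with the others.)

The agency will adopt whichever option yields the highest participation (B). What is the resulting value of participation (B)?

Policy A (H − 8):
  H = 128 − 8 = 120
  P = 172 + 3·120 = 532
  C = -3 + 4·532 = 2125
  B = -25 + 6·120 − 532 − 2·2125 = -4087
Policy B (P − 59):
  H = 128
  P = 172 + 3·128 (−59 from intervention) = 497
  C = -3 + 4·497 = 1985
  B = -25 + 6·128 − 497 − 2·1985 = -3724
Policy C (C − 48, P + 41):
  H = 128
  P = 172 + 3·128 (+41 from intervention) = 597
  C = -3 + 4·597 (−48 from intervention) = 2337
  B = -25 + 6·128 − 597 − 2·2337 = -4528
Comparing — Policy A: B=-4087, Policy B: B=-3724, Policy C: B=-4528. Highest is -3724 (Policy B).

-3724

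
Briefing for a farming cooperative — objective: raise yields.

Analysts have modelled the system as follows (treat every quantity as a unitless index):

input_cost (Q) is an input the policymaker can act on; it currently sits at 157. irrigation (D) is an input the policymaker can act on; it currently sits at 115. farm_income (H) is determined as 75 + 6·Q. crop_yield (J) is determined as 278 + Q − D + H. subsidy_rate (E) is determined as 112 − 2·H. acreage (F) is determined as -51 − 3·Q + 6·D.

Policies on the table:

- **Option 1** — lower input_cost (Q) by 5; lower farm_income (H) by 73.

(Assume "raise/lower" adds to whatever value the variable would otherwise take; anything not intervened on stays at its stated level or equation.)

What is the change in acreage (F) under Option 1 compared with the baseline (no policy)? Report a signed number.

15

Baseline:
  Q = 157
  D = 115
  F = -51 − 3·157 + 6·115 = 168
Option 1 (Q − 5, H − 73):
  Q = 157 − 5 = 152
  D = 115
  F = -51 − 3·152 + 6·115 = 183
Change in F: 183 − 168 = 15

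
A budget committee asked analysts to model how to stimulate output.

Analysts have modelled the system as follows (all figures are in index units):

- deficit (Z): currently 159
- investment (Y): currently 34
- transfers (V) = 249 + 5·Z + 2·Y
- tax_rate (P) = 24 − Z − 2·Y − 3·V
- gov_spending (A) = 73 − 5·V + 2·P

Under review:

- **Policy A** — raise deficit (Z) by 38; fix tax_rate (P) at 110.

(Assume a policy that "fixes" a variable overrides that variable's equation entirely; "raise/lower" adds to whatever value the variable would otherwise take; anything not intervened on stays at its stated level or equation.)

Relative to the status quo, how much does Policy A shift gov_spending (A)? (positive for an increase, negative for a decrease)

Baseline:
  Z = 159
  Y = 34
  V = 249 + 5·159 + 2·34 = 1112
  P = 24 − 159 − 2·34 − 3·1112 = -3539
  A = 73 − 5·1112 + 2·(-3539) = -12565
Policy A (Z + 38, P := 110):
  Z = 159 + 38 = 197
  Y = 34
  V = 249 + 5·197 + 2·34 = 1302
  P = 110
  A = 73 − 5·1302 + 2·110 = -6217
Change in A: -6217 − (-12565) = 6348

6348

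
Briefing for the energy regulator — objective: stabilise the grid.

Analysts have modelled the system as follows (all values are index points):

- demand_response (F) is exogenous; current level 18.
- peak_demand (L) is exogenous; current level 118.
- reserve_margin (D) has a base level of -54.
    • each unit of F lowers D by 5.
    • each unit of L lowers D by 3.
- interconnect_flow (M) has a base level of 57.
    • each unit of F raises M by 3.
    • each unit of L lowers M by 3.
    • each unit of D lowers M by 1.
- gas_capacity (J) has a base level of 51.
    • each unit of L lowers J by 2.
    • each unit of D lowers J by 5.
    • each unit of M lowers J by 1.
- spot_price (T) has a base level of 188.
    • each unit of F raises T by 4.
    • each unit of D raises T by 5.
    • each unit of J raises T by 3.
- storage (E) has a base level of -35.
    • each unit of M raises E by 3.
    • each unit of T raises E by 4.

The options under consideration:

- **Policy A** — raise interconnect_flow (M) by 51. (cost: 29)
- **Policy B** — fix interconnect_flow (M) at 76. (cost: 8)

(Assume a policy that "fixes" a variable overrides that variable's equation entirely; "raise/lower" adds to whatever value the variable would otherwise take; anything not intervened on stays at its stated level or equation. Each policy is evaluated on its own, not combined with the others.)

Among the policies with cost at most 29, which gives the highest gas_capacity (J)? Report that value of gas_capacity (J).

Policy A (M + 51):
  F = 18
  L = 118
  D = -54 − 5·18 − 3·118 = -498
  M = 57 + 3·18 − 3·118 − (-498) (+51 from intervention) = 306
  J = 51 − 2·118 − 5·(-498) − 306 = 1999
Policy B (M := 76):
  F = 18
  L = 118
  D = -54 − 5·18 − 3·118 = -498
  M = 76
  J = 51 − 2·118 − 5·(-498) − 76 = 2229
Comparing — Policy A: J=1999, Policy B: J=2229. Highest is 2229 (Policy B).

2229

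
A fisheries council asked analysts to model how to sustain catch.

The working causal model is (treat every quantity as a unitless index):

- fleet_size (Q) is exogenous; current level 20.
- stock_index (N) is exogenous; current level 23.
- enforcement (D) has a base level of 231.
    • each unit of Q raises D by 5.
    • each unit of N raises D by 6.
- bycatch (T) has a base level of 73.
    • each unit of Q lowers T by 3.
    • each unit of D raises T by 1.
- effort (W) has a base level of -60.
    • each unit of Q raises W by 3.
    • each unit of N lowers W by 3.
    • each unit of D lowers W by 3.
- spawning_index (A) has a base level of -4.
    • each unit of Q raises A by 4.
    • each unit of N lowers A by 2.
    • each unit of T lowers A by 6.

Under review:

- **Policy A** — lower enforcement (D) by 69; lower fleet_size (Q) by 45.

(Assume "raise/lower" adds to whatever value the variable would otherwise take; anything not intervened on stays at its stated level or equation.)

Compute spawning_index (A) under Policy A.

Policy A (D − 69, Q − 45):
  Q = 20 − 45 = -25
  N = 23
  D = 231 + 5·(-25) + 6·23 (−69 from intervention) = 175
  T = 73 − 3·(-25) + 175 = 323
  A = -4 + 4·(-25) − 2·23 − 6·323 = -2088

-2088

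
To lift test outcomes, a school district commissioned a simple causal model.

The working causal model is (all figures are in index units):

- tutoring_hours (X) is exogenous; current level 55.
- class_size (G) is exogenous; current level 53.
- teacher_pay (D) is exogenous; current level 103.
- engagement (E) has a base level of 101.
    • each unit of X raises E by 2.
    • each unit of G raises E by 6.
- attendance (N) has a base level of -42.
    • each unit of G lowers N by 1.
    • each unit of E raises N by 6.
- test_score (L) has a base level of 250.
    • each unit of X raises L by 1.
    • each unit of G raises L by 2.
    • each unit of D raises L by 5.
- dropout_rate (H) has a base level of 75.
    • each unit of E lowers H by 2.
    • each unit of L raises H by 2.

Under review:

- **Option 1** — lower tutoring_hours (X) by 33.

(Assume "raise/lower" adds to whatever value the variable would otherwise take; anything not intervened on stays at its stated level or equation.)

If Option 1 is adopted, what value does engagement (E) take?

Option 1 (X − 33):
  X = 55 − 33 = 22
  G = 53
  E = 101 + 2·22 + 6·53 = 463

463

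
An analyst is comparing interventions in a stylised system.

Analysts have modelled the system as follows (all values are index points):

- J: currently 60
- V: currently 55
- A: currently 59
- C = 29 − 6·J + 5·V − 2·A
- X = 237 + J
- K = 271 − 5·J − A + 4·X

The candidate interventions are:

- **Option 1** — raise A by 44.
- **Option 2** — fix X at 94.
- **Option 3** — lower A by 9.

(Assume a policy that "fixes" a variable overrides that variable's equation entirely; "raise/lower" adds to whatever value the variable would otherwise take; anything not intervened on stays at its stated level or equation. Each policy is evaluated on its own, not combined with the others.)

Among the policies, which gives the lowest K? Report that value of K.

288

Option 1 (A + 44):
  J = 60
  A = 59 + 44 = 103
  X = 237 + 60 = 297
  K = 271 − 5·60 − 103 + 4·297 = 1056
Option 2 (X := 94):
  J = 60
  A = 59
  X = 94
  K = 271 − 5·60 − 59 + 4·94 = 288
Option 3 (A − 9):
  J = 60
  A = 59 − 9 = 50
  X = 237 + 60 = 297
  K = 271 − 5·60 − 50 + 4·297 = 1109
Comparing — Option 1: K=1056, Option 2: K=288, Option 3: K=1109. Lowest is 288 (Option 2).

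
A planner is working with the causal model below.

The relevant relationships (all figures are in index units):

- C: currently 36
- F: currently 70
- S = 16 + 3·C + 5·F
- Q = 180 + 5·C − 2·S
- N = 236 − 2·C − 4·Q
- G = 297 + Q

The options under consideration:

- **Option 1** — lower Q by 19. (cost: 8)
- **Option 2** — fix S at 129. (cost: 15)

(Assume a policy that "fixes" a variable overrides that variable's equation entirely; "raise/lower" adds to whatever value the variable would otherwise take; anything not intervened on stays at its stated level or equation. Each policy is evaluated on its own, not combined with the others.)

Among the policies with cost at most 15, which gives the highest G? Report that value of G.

Option 1 (Q − 19):
  C = 36
  F = 70
  S = 16 + 3·36 + 5·70 = 474
  Q = 180 + 5·36 − 2·474 (−19 from intervention) = -607
  G = 297 + (-607) = -310
Option 2 (S := 129):
  C = 36
  F = 70
  S = 129
  Q = 180 + 5·36 − 2·129 = 102
  G = 297 + 102 = 399
Comparing — Option 1: G=-310, Option 2: G=399. Highest is 399 (Option 2).

399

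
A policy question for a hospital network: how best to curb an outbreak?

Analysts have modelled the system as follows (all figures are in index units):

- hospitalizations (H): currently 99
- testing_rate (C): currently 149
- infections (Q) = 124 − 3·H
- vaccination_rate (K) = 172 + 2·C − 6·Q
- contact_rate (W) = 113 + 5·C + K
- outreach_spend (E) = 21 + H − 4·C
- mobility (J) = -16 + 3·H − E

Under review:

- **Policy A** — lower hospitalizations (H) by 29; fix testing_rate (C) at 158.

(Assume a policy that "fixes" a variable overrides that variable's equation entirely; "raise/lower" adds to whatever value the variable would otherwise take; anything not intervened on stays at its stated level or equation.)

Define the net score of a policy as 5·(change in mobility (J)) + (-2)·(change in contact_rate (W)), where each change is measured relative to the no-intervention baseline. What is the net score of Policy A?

808

Baseline:
  H = 99
  C = 149
  Q = 124 − 3·99 = -173
  K = 172 + 2·149 − 6·(-173) = 1508
  W = 113 + 5·149 + 1508 = 2366
  E = 21 + 99 − 4·149 = -476
  J = -16 + 3·99 − (-476) = 757
Policy A (H − 29, C := 158):
  H = 99 − 29 = 70
  C = 158
  Q = 124 − 3·70 = -86
  K = 172 + 2·158 − 6·(-86) = 1004
  W = 113 + 5·158 + 1004 = 1907
  E = 21 + 70 − 4·158 = -541
  J = -16 + 3·70 − (-541) = 735
ΔJ = 735 − 757 = -22; ΔW = 1907 − 2366 = -459
Score = 5·(-22) + (-2)·(-459) = 808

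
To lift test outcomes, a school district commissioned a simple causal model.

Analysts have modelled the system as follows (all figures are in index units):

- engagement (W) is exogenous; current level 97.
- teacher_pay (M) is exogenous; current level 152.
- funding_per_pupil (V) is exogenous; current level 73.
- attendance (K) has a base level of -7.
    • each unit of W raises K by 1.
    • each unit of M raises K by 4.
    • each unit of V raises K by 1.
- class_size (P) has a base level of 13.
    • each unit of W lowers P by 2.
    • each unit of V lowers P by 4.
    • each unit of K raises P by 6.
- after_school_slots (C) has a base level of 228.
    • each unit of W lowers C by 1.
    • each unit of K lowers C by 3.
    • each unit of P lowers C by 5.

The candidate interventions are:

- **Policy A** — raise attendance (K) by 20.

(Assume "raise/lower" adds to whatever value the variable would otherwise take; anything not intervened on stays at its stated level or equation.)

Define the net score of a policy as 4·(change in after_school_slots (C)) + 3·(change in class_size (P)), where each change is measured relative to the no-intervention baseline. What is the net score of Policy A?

-2280

Baseline:
  W = 97
  M = 152
  V = 73
  K = -7 + 97 + 4·152 + 73 = 771
  P = 13 − 2·97 − 4·73 + 6·771 = 4153
  C = 228 − 97 − 3·771 − 5·4153 = -22947
Policy A (K + 20):
  W = 97
  M = 152
  V = 73
  K = -7 + 97 + 4·152 + 73 (+20 from intervention) = 791
  P = 13 − 2·97 − 4·73 + 6·791 = 4273
  C = 228 − 97 − 3·791 − 5·4273 = -23607
ΔC = -23607 − (-22947) = -660; ΔP = 4273 − 4153 = 120
Score = 4·(-660) + 3·120 = -2280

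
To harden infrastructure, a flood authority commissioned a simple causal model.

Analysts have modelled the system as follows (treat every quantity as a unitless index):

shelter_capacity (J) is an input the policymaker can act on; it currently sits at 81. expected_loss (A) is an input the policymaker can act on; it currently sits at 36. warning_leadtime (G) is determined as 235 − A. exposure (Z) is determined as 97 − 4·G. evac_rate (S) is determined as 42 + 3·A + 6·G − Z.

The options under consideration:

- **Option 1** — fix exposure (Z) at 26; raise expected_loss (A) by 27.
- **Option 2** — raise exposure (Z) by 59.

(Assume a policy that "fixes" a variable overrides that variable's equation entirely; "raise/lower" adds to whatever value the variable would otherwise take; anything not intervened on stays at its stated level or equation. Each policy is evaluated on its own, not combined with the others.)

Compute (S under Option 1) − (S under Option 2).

Option 1 (Z := 26, A + 27):
  A = 36 + 27 = 63
  G = 235 − 63 = 172
  Z = 26
  S = 42 + 3·63 + 6·172 − 26 = 1237
Option 2 (Z + 59):
  A = 36
  G = 235 − 36 = 199
  Z = 97 − 4·199 (+59 from intervention) = -640
  S = 42 + 3·36 + 6·199 − (-640) = 1984
S: 1237 − 1984 = -747

-747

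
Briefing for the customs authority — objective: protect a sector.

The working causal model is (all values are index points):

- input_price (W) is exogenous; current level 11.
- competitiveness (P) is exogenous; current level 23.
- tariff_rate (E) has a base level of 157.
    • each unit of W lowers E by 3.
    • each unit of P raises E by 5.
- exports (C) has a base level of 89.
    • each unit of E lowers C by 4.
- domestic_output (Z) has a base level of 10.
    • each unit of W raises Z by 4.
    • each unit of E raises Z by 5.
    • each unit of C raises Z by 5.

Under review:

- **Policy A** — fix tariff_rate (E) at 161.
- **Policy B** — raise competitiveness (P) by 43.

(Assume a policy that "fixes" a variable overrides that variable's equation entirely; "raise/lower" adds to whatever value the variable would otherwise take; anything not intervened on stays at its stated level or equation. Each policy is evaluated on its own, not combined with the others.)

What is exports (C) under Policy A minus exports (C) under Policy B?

Policy A (E := 161):
  W = 11
  P = 23
  E = 161
  C = 89 − 4·161 = -555
Policy B (P + 43):
  W = 11
  P = 23 + 43 = 66
  E = 157 − 3·11 + 5·66 = 454
  C = 89 − 4·454 = -1727
C: -555 − (-1727) = 1172

1172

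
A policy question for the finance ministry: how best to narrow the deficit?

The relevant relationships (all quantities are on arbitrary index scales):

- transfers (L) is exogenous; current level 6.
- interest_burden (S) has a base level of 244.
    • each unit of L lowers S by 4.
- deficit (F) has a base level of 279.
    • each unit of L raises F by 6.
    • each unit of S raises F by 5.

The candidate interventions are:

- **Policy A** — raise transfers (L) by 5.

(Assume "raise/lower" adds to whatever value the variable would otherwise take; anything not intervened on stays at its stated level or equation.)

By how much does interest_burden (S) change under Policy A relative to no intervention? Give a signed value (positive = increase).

Baseline:
  L = 6
  S = 244 − 4·6 = 220
Policy A (L + 5):
  L = 6 + 5 = 11
  S = 244 − 4·11 = 200
Change in S: 200 − 220 = -20

-20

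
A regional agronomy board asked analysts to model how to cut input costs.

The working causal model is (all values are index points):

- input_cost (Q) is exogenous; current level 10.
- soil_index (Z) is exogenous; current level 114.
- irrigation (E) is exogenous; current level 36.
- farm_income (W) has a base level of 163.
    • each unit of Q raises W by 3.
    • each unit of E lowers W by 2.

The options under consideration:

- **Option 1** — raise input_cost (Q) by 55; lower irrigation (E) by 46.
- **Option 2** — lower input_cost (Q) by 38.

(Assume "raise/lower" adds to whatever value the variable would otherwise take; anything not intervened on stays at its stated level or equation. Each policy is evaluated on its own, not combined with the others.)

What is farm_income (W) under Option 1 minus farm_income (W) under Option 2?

371

Option 1 (Q + 55, E − 46):
  Q = 10 + 55 = 65
  E = 36 − 46 = -10
  W = 163 + 3·65 − 2·(-10) = 378
Option 2 (Q − 38):
  Q = 10 − 38 = -28
  E = 36
  W = 163 + 3·(-28) − 2·36 = 7
W: 378 − 7 = 371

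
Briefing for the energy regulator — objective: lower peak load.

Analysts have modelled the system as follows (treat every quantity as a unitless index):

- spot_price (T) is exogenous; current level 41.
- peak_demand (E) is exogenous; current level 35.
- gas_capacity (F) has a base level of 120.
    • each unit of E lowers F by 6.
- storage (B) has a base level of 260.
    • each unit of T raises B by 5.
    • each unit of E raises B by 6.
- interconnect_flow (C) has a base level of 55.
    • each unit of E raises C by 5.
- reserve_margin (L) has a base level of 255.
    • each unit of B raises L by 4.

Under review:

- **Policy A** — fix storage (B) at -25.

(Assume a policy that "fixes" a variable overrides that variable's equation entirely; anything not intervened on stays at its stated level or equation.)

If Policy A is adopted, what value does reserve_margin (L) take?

Policy A (B := -25):
  T = 41
  E = 35
  B = -25
  L = 255 + 4·(-25) = 155

155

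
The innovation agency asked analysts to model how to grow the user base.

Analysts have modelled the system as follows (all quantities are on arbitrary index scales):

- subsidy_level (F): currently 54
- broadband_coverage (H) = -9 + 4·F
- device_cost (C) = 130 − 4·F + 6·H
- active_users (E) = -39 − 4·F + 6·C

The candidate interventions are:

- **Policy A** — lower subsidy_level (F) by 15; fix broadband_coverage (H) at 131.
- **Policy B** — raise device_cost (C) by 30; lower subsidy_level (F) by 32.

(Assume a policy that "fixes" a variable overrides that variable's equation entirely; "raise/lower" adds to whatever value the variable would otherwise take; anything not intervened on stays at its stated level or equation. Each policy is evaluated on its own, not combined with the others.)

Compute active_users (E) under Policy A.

Policy A (F − 15, H := 131):
  F = 54 − 15 = 39
  H = 131
  C = 130 − 4·39 + 6·131 = 760
  E = -39 − 4·39 + 6·760 = 4365

4365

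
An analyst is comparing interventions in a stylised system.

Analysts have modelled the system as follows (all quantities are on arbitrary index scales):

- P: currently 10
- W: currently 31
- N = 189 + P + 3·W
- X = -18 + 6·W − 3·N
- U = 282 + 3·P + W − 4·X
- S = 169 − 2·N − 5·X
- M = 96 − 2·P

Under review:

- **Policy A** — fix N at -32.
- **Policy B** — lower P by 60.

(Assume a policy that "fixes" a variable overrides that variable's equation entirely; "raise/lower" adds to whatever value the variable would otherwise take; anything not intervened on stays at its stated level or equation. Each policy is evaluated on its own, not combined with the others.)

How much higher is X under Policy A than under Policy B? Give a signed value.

792

Policy A (N := -32):
  P = 10
  W = 31
  N = -32
  X = -18 + 6·31 − 3·(-32) = 264
Policy B (P − 60):
  P = 10 − 60 = -50
  W = 31
  N = 189 + (-50) + 3·31 = 232
  X = -18 + 6·31 − 3·232 = -528
X: 264 − (-528) = 792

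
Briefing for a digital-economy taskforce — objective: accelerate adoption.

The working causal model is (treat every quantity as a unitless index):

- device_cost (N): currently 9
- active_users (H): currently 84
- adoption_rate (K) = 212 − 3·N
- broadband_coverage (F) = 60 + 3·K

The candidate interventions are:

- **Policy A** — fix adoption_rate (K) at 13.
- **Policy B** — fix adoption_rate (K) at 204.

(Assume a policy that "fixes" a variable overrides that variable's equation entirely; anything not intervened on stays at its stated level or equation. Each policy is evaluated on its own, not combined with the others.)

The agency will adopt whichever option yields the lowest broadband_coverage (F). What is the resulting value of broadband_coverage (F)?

99

Policy A (K := 13):
  N = 9
  K = 13
  F = 60 + 3·13 = 99
Policy B (K := 204):
  N = 9
  K = 204
  F = 60 + 3·204 = 672
Comparing — Policy A: F=99, Policy B: F=672. Lowest is 99 (Policy A).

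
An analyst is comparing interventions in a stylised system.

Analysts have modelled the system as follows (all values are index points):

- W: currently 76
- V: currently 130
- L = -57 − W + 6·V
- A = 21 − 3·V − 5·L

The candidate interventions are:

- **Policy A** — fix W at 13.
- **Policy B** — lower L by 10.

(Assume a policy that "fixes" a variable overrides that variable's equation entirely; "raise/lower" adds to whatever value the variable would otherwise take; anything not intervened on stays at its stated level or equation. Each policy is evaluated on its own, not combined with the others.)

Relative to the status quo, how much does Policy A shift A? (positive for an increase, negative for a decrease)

Baseline:
  W = 76
  V = 130
  L = -57 − 76 + 6·130 = 647
  A = 21 − 3·130 − 5·647 = -3604
Policy A (W := 13):
  W = 13
  V = 130
  L = -57 − 13 + 6·130 = 710
  A = 21 − 3·130 − 5·710 = -3919
Change in A: -3919 − (-3604) = -315

-315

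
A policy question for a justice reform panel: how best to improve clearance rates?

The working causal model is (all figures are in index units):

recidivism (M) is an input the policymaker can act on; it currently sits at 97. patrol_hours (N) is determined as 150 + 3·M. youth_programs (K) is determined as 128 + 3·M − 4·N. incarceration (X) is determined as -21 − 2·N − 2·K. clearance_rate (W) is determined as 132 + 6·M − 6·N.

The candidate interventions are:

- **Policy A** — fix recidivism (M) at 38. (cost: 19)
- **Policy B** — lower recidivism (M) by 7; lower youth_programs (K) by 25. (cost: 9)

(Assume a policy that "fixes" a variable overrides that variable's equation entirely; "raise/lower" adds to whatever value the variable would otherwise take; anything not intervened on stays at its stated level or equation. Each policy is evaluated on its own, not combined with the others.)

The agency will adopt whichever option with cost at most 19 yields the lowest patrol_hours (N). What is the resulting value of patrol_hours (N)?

Policy A (M := 38):
  M = 38
  N = 150 + 3·38 = 264
Policy B (M − 7, K − 25):
  M = 97 − 7 = 90
  N = 150 + 3·90 = 420
Comparing — Policy A: N=264, Policy B: N=420. Lowest is 264 (Policy A).

264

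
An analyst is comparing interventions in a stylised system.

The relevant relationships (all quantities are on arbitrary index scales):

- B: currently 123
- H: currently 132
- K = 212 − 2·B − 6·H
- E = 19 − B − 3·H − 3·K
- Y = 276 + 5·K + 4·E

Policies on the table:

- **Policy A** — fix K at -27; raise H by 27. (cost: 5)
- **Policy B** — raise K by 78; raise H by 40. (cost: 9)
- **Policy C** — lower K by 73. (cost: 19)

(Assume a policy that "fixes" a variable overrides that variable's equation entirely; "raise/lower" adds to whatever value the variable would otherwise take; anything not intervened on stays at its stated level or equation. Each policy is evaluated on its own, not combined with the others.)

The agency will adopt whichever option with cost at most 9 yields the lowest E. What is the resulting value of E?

-500

Policy A (K := -27, H + 27):
  B = 123
  H = 132 + 27 = 159
  K = -27
  E = 19 − 123 − 3·159 − 3·(-27) = -500
Policy B (K + 78, H + 40):
  B = 123
  H = 132 + 40 = 172
  K = 212 − 2·123 − 6·172 (+78 from intervention) = -988
  E = 19 − 123 − 3·172 − 3·(-988) = 2344
Comparing — Policy A: E=-500, Policy B: E=2344. Lowest is -500 (Policy A).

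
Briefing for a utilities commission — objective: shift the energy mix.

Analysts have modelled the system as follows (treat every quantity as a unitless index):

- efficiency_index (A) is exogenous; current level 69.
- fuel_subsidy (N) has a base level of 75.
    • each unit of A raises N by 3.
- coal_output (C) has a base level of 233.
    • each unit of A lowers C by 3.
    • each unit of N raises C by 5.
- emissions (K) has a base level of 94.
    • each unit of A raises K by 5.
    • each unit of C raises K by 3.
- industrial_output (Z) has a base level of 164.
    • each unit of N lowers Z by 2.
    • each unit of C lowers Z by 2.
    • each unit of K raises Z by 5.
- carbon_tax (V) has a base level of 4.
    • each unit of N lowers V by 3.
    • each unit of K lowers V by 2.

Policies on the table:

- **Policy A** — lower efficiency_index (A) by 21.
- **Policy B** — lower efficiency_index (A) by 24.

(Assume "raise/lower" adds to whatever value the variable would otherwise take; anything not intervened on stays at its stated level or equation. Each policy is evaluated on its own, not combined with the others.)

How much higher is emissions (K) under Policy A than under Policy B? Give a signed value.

Policy A (A − 21):
  A = 69 − 21 = 48
  N = 75 + 3·48 = 219
  C = 233 − 3·48 + 5·219 = 1184
  K = 94 + 5·48 + 3·1184 = 3886
Policy B (A − 24):
  A = 69 − 24 = 45
  N = 75 + 3·45 = 210
  C = 233 − 3·45 + 5·210 = 1148
  K = 94 + 5·45 + 3·1148 = 3763
K: 3886 − 3763 = 123

123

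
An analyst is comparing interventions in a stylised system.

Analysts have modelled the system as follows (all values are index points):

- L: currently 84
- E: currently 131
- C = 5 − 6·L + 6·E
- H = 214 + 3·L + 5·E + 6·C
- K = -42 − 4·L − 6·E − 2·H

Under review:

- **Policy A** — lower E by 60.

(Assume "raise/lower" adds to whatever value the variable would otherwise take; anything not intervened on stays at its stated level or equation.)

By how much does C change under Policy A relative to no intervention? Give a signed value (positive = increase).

-360

Baseline:
  L = 84
  E = 131
  C = 5 − 6·84 + 6·131 = 287
Policy A (E − 60):
  L = 84
  E = 131 − 60 = 71
  C = 5 − 6·84 + 6·71 = -73
Change in C: -73 − 287 = -360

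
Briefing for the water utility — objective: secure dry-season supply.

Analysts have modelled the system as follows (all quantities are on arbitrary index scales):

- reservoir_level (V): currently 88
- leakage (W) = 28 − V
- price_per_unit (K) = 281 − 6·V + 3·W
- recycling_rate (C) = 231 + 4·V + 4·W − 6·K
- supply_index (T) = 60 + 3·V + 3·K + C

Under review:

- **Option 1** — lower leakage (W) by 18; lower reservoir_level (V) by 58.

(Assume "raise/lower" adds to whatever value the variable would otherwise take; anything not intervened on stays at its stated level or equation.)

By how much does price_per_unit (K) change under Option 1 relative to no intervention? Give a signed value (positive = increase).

Baseline:
  V = 88
  W = 28 − 88 = -60
  K = 281 − 6·88 + 3·(-60) = -427
Option 1 (W − 18, V − 58):
  V = 88 − 58 = 30
  W = 28 − 30 (−18 from intervention) = -20
  K = 281 − 6·30 + 3·(-20) = 41
Change in K: 41 − (-427) = 468

468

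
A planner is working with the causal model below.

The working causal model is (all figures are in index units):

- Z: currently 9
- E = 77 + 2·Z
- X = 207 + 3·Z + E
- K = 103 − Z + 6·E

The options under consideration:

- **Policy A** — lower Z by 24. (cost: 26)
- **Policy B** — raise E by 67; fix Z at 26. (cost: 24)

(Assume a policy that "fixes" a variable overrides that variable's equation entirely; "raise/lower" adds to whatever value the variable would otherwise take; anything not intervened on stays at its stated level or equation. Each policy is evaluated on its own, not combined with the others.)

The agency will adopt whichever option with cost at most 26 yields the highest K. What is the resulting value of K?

1253

Policy A (Z − 24):
  Z = 9 − 24 = -15
  E = 77 + 2·(-15) = 47
  K = 103 − (-15) + 6·47 = 400
Policy B (E + 67, Z := 26):
  Z = 26
  E = 77 + 2·26 (+67 from intervention) = 196
  K = 103 − 26 + 6·196 = 1253
Comparing — Policy A: K=400, Policy B: K=1253. Highest is 1253 (Policy B).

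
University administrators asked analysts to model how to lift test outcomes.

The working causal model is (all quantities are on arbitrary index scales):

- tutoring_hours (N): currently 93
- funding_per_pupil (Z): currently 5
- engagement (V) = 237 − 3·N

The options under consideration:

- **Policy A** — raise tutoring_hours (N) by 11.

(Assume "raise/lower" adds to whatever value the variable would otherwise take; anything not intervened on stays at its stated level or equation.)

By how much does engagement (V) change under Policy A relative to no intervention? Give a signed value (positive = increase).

Baseline:
  N = 93
  V = 237 − 3·93 = -42
Policy A (N + 11):
  N = 93 + 11 = 104
  V = 237 − 3·104 = -75
Change in V: -75 − (-42) = -33

-33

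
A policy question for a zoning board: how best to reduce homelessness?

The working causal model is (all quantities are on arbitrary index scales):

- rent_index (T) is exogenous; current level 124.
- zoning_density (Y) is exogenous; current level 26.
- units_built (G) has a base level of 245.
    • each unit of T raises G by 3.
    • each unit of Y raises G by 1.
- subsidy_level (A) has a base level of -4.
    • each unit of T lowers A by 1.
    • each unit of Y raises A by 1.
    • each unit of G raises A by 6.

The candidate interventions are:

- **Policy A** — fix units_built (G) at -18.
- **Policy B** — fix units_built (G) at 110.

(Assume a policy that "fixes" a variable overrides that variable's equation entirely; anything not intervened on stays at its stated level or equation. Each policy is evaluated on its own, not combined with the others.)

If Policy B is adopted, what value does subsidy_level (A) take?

558

Policy B (G := 110):
  T = 124
  Y = 26
  G = 110
  A = -4 − 124 + 26 + 6·110 = 558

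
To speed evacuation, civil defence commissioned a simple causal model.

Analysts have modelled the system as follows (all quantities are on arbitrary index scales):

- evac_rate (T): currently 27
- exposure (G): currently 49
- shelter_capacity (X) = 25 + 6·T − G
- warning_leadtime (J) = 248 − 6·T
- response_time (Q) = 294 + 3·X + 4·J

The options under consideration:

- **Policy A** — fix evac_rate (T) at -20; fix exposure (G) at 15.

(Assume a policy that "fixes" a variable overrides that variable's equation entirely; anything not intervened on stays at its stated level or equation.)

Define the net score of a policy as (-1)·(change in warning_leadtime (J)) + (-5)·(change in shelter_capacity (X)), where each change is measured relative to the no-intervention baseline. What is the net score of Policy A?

Baseline:
  T = 27
  G = 49
  X = 25 + 6·27 − 49 = 138
  J = 248 − 6·27 = 86
Policy A (T := -20, G := 15):
  T = -20
  G = 15
  X = 25 + 6·(-20) − 15 = -110
  J = 248 − 6·(-20) = 368
ΔJ = 368 − 86 = 282; ΔX = -110 − 138 = -248
Score = (-1)·282 + (-5)·(-248) = 958

958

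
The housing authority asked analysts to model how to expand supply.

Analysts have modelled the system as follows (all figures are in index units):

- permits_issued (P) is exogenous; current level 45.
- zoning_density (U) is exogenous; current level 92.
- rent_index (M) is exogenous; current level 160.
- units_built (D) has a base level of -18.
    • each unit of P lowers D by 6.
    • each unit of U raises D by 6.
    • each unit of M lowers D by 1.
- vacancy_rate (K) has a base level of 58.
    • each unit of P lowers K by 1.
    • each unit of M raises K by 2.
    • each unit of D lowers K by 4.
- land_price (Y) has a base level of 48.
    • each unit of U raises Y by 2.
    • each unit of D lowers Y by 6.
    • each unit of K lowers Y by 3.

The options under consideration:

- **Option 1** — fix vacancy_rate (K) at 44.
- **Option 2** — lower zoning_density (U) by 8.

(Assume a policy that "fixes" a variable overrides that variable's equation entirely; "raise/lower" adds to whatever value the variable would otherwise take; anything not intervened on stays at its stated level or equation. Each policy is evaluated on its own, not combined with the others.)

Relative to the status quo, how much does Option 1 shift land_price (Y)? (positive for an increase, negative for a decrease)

-381

Baseline:
  P = 45
  U = 92
  M = 160
  D = -18 − 6·45 + 6·92 − 160 = 104
  K = 58 − 45 + 2·160 − 4·104 = -83
  Y = 48 + 2·92 − 6·104 − 3·(-83) = -143
Option 1 (K := 44):
  P = 45
  U = 92
  M = 160
  D = -18 − 6·45 + 6·92 − 160 = 104
  K = 44
  Y = 48 + 2·92 − 6·104 − 3·44 = -524
Change in Y: -524 − (-143) = -381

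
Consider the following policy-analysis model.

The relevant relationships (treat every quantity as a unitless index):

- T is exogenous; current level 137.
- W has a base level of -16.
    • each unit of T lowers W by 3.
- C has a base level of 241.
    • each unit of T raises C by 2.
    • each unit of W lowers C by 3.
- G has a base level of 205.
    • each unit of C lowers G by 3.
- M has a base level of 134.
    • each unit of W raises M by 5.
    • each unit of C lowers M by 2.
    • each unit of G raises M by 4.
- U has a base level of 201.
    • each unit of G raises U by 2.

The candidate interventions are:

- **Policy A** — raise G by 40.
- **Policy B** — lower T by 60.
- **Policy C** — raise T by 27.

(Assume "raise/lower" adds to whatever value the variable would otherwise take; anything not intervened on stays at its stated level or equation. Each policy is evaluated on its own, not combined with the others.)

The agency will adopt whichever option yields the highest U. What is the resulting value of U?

-6205

Policy A (G + 40):
  T = 137
  W = -16 − 3·137 = -427
  C = 241 + 2·137 − 3·(-427) = 1796
  G = 205 − 3·1796 (+40 from intervention) = -5143
  U = 201 + 2·(-5143) = -10085
Policy B (T − 60):
  T = 137 − 60 = 77
  W = -16 − 3·77 = -247
  C = 241 + 2·77 − 3·(-247) = 1136
  G = 205 − 3·1136 = -3203
  U = 201 + 2·(-3203) = -6205
Policy C (T + 27):
  T = 137 + 27 = 164
  W = -16 − 3·164 = -508
  C = 241 + 2·164 − 3·(-508) = 2093
  G = 205 − 3·2093 = -6074
  U = 201 + 2·(-6074) = -11947
Comparing — Policy A: U=-10085, Policy B: U=-6205, Policy C: U=-11947. Highest is -6205 (Policy B).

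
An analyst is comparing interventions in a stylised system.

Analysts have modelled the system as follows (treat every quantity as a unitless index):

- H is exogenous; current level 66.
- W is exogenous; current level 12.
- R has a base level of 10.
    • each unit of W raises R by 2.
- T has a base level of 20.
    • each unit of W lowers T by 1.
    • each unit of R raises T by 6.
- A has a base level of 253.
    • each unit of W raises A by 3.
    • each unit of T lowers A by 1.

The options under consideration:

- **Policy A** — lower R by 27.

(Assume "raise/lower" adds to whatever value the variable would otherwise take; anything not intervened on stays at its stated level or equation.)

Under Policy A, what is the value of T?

50

Policy A (R − 27):
  W = 12
  R = 10 + 2·12 (−27 from intervention) = 7
  T = 20 − 12 + 6·7 = 50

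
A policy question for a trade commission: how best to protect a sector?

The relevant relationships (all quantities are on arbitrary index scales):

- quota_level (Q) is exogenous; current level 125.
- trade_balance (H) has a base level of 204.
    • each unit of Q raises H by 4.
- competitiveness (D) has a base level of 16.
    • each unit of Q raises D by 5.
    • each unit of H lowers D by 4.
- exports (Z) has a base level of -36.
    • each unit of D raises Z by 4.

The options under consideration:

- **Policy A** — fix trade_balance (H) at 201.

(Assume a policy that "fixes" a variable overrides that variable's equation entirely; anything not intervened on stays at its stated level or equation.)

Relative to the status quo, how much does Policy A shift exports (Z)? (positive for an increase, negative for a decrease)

8048

Baseline:
  Q = 125
  H = 204 + 4·125 = 704
  D = 16 + 5·125 − 4·704 = -2175
  Z = -36 + 4·(-2175) = -8736
Policy A (H := 201):
  Q = 125
  H = 201
  D = 16 + 5·125 − 4·201 = -163
  Z = -36 + 4·(-163) = -688
Change in Z: -688 − (-8736) = 8048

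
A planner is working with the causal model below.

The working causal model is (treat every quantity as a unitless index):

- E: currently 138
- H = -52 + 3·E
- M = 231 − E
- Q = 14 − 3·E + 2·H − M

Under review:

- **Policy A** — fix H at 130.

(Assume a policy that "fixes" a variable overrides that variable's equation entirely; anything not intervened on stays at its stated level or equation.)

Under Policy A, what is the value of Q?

Policy A (H := 130):
  E = 138
  H = 130
  M = 231 − 138 = 93
  Q = 14 − 3·138 + 2·130 − 93 = -233

-233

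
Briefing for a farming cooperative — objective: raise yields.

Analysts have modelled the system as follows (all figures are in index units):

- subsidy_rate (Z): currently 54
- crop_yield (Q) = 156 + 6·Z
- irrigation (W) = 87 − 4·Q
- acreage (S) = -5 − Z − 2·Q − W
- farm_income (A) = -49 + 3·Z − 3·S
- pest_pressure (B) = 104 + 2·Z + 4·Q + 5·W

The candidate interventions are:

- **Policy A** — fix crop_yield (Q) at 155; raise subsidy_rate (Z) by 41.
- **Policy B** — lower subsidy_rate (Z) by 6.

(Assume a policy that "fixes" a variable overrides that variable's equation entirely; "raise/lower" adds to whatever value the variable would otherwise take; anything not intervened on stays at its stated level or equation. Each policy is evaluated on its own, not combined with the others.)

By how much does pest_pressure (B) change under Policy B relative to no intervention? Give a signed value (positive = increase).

Baseline:
  Z = 54
  Q = 156 + 6·54 = 480
  W = 87 − 4·480 = -1833
  B = 104 + 2·54 + 4·480 + 5·(-1833) = -7033
Policy B (Z − 6):
  Z = 54 − 6 = 48
  Q = 156 + 6·48 = 444
  W = 87 − 4·444 = -1689
  B = 104 + 2·48 + 4·444 + 5·(-1689) = -6469
Change in B: -6469 − (-7033) = 564

564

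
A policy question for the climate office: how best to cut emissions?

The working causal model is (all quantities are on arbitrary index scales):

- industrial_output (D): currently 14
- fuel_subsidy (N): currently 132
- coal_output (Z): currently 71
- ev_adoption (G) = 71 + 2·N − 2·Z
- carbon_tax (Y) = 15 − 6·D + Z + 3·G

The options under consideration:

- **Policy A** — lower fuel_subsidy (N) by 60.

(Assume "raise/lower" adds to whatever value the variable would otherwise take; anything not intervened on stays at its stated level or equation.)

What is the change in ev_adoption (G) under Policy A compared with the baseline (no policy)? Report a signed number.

-120

Baseline:
  N = 132
  Z = 71
  G = 71 + 2·132 − 2·71 = 193
Policy A (N − 60):
  N = 132 − 60 = 72
  Z = 71
  G = 71 + 2·72 − 2·71 = 73
Change in G: 73 − 193 = -120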